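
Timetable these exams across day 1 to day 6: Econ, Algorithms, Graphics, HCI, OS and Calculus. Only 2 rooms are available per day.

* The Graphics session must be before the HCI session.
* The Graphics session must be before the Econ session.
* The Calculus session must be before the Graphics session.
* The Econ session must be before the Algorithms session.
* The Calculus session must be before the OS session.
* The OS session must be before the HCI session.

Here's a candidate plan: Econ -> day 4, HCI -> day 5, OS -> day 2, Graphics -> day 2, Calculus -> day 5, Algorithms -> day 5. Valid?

No — it violates: Only 2 rooms are available per day

The Econ session must be before the Algorithms session — holds.
The Graphics session must be before the Econ session — holds.
Only 2 rooms are available per day — violated.
The Graphics session must be before the HCI session — holds.
The Calculus session must be before the Graphics session — violated.
The OS session must be before the HCI session — holds.
The Calculus session must be before the OS session — violated.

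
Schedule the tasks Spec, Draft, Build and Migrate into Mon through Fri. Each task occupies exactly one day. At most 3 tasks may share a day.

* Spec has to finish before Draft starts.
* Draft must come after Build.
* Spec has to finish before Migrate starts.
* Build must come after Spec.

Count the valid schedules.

Splitting on Spec: it can be Mon (24), Tue (9), Wed (2). Listing each branch's schedules as (Draft, Build, Migrate):
Spec=Mon: (Wed,Tue,Tue) (Wed,Tue,Wed) (Wed,Tue,Thu) (Wed,Tue,Fri) (Thu,Tue,Tue) (Thu,Tue,Wed) (Thu,Tue,Thu) (Thu,Tue,Fri) (Thu,Wed,Tue) (Thu,Wed,Wed) (Thu,Wed,Thu) (Thu,Wed,Fri) (Fri,Tue,Tue) (Fri,Tue,Wed) (Fri,Tue,Thu) (Fri,Tue,Fri) (Fri,Wed,Tue) (Fri,Wed,Wed) (Fri,Wed,Thu) (Fri,Wed,Fri) (Fri,Thu,Tue) (Fri,Thu,Wed) (Fri,Thu,Thu) (Fri,Thu,Fri) — 24.
Spec=Tue: (Thu,Wed,Wed) (Thu,Wed,Thu) (Thu,Wed,Fri) (Fri,Wed,Wed) (Fri,Wed,Thu) (Fri,Wed,Fri) (Fri,Thu,Wed) (Fri,Thu,Thu) (Fri,Thu,Fri) — 9.
Spec=Wed: (Fri,Thu,Thu) (Fri,Thu,Fri) — 2.
Summing: 24 + 9 + 2 = 35.

35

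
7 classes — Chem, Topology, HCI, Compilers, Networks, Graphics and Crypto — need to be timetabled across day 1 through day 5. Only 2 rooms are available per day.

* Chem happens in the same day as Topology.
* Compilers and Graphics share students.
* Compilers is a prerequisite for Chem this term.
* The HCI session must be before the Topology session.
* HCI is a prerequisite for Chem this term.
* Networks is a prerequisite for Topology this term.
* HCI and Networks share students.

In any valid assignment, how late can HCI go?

day 4

Downstream work caps HCI at day 4.
HCI at day 4 is achievable: Crypto in day 2, Graphics in day 2, Networks in day 1, Topology in day 5, Chem in day 5, HCI in day 4, Compilers in day 1.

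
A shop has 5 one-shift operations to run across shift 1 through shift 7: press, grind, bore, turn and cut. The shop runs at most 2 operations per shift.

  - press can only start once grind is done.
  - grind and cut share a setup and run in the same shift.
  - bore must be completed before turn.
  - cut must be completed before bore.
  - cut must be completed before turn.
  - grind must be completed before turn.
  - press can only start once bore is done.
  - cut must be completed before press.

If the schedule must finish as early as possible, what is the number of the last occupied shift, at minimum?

The precedence chain requires at least 3 distinct shifts.
With at most 2 per shift and 5 operations, at least 3 shifts are needed.
3 works (last occupied shift: shift 3): for example press=shift 3, grind=shift 1, turn=shift 3, bore=shift 2, cut=shift 1.

3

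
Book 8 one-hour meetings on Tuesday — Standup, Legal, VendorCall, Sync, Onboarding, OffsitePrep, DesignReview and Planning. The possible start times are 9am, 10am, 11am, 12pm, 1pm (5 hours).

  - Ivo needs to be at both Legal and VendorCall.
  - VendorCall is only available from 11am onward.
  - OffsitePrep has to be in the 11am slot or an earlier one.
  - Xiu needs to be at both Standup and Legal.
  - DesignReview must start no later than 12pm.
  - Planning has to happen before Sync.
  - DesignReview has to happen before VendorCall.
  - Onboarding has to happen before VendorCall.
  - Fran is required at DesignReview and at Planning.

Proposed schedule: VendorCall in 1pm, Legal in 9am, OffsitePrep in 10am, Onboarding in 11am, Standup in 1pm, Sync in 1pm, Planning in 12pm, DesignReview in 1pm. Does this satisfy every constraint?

Invalid. DesignReview must start no later than 12pm.

VendorCall is only available from 11am onward — holds.
Onboarding has to happen before VendorCall — holds.
DesignReview must start no later than 12pm — violated.
DesignReview has to happen before VendorCall — violated.
Fran is required at DesignReview and at Planning — holds.
Planning has to happen before Sync — holds.
Xiu needs to be at both Standup and Legal — holds.
OffsitePrep has to be in the 11am slot or an earlier one — holds.
Ivo needs to be at both Legal and VendorCall — holds.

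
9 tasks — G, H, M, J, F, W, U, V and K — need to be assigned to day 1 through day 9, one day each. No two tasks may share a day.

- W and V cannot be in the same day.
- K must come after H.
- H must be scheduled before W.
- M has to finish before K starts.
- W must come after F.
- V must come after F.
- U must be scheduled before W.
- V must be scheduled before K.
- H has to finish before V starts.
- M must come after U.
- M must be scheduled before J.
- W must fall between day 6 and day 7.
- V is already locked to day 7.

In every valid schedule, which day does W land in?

W's window is day 6–day 7.
V is fixed at day 7, and W can't share a day with V.
So W must be day 6.

day 6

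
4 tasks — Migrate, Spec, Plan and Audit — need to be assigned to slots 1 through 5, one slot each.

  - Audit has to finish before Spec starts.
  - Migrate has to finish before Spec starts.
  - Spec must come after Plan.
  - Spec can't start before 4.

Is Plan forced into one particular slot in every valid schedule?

No

Plan can be 1 (e.g. Migrate -> 1, Audit -> 1, Plan -> 1, Spec -> 4) or 2 (e.g. Audit -> 1; Migrate -> 1; Plan -> 2; Spec -> 4).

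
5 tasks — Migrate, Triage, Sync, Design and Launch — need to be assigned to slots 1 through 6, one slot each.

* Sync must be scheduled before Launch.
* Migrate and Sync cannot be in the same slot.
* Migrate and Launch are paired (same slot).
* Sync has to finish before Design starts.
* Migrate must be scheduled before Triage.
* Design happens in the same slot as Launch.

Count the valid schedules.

Splitting on Migrate: it can be 2 (4), 3 (6), 4 (6), 5 (4). Listing each branch's schedules as (Triage, Sync, Design, Launch):
Migrate=2: (3,1,2,2) (4,1,2,2) (5,1,2,2) (6,1,2,2) — 4.
Migrate=3: (4,1,3,3) (4,2,3,3) (5,1,3,3) (5,2,3,3) (6,1,3,3) (6,2,3,3) — 6.
Migrate=4: (5,1,4,4) (5,2,4,4) (5,3,4,4) (6,1,4,4) (6,2,4,4) (6,3,4,4) — 6.
Migrate=5: (6,1,5,5) (6,2,5,5) (6,3,5,5) (6,4,5,5) — 4.
Summing: 4 + 6 + 6 + 4 = 20.

20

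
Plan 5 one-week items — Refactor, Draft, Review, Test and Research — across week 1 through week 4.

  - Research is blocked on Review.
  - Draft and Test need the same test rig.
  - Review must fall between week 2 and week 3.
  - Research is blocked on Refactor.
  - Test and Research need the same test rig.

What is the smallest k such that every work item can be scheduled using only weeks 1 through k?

The precedence chain requires at least 2 distinct weeks.
Propagating the time windows through the other constraints, Research can't land before week 3, so the schedule must run through at least week 3.
3 works (last occupied week: week 3): for example Review in week 2; Research in week 3; Refactor in week 1; Draft in week 1; Test in week 2.

3 weeks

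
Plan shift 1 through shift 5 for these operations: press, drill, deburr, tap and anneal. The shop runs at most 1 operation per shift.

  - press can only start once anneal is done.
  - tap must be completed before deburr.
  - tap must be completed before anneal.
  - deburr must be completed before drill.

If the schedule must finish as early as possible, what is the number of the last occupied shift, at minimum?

The precedence chain requires at least 3 distinct shifts.
With at most 1 per shift and 5 operations, at least 5 shifts are needed.
5 works (last occupied shift: shift 5): for example anneal -> shift 3, tap -> shift 1, press -> shift 4, deburr -> shift 2, drill -> shift 5.

5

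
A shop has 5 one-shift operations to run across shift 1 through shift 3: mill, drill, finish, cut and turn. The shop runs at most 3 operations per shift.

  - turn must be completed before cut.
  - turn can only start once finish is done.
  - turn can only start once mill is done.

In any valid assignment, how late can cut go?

Precedence pushes cut to at least shift 3.
cut at shift 3 is achievable: mill in shift 1, finish in shift 1, drill in shift 1, turn in shift 2, cut in shift 3.

shift 3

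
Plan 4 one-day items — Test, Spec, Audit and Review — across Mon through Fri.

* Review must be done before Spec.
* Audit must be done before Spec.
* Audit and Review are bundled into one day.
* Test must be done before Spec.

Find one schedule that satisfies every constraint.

Review -> Mon; Test -> Mon; Audit -> Mon; Spec -> Tue

Checking: Audit(Mon) before Spec(Tue); Test(Mon) before Spec(Tue); Review(Mon) before Spec(Tue); Audit = Review = Mon.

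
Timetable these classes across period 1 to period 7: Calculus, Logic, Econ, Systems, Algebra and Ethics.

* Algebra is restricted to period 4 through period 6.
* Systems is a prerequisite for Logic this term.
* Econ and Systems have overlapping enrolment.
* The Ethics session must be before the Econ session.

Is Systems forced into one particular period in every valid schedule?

No

Systems can be period 1 (e.g. Ethics in period 1, Econ in period 2, Logic in period 2, Algebra in period 4, Systems in period 1, Calculus in period 1) or period 2 (e.g. Ethics=period 1, Systems=period 2, Calculus=period 1, Algebra=period 4, Econ=period 3, Logic=period 3).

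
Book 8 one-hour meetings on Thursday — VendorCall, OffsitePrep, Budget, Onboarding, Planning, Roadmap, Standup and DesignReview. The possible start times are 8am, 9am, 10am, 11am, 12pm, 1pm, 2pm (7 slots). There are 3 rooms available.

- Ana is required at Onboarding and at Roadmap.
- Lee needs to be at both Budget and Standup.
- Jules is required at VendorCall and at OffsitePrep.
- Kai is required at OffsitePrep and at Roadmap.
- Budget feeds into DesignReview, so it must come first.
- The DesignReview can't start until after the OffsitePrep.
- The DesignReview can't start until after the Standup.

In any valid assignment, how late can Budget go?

1pm

Downstream work caps Budget at 1pm.
Budget at 1pm is achievable: Planning=9am; Roadmap=9am; Standup=8am; VendorCall=9am; OffsitePrep=8am; DesignReview=2pm; Onboarding=8am; Budget=1pm.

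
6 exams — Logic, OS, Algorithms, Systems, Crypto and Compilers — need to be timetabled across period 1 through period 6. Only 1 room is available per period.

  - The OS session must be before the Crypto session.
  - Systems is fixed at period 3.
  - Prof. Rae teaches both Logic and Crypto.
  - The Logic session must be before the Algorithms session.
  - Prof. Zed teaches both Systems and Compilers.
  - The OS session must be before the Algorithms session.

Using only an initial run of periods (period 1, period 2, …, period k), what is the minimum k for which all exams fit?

The precedence chain requires at least 2 distinct periods.
With at most 1 per period and 6 exams, at least 6 periods are needed.
Systems can't be placed before period 3, so the schedule must run through at least period 3.
6 works (last occupied period: period 6): for example Crypto in period 5; OS in period 1; Systems in period 3; Compilers in period 6; Algorithms in period 4; Logic in period 2.

6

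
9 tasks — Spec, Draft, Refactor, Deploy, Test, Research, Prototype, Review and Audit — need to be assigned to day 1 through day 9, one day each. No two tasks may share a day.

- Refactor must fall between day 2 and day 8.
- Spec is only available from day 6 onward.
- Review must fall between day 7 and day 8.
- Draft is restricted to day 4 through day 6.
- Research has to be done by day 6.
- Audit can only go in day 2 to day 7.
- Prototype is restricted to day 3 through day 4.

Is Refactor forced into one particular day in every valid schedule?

Refactor can be day 2 (e.g. Research=day 1; Refactor=day 2; Audit=day 5; Spec=day 6; Deploy=day 8; Test=day 9; Prototype=day 3; Draft=day 4; Review=day 7) or day 3 (e.g. Audit -> day 2; Draft -> day 5; Spec -> day 6; Research -> day 1; Refactor -> day 3; Deploy -> day 8; Prototype -> day 4; Test -> day 9; Review -> day 7).

No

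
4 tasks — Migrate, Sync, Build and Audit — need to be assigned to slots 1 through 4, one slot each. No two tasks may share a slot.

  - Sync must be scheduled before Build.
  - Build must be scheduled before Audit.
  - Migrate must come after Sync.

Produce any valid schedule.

Build=2; Sync=1; Migrate=3; Audit=4

Checking: Build(2) before Audit(4); Sync(1) before Build(2); Sync(1) before Migrate(3); max 1 per slot (cap 1).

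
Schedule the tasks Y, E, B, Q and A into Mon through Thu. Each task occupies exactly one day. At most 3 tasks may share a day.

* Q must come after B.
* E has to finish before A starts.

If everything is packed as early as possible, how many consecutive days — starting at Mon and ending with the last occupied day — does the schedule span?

The precedence chain requires at least 2 distinct days.
With at most 3 per day and 5 tasks, at least 2 days are needed.
2 works (last occupied day: Tue): for example Q=Tue, B=Mon, A=Tue, Y=Mon, E=Mon.

2 days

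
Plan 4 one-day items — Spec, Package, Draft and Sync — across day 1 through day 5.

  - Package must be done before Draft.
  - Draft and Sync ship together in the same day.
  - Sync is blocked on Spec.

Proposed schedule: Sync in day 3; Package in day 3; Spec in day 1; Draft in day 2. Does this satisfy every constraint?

Invalid. Package must be done before Draft.

Sync is blocked on Spec — holds.
Package must be done before Draft — violated.
Draft and Sync ship together in the same day — violated.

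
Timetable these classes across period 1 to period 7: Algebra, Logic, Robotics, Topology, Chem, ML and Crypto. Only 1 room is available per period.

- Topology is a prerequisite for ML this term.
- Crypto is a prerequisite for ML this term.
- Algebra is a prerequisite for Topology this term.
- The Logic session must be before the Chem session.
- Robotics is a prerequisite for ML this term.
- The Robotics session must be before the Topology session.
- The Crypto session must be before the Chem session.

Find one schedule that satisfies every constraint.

ML in period 5; Logic in period 6; Chem in period 7; Algebra in period 2; Topology in period 3; Crypto in period 4; Robotics in period 1

Checking: Algebra(period 2) before Topology(period 3); Crypto(period 4) before Chem(period 7); Logic(period 6) before Chem(period 7); Crypto(period 4) before ML(period 5); Robotics(period 1) before ML(period 5); Robotics(period 1) before Topology(period 3); Topology(period 3) before ML(period 5); max 1 per period (cap 1).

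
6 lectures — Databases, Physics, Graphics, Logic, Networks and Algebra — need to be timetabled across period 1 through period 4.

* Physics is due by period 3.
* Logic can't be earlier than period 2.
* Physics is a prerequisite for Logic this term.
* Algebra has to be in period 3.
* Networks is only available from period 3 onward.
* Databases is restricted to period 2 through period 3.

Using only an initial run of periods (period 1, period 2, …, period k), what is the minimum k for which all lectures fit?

3

The precedence chain requires at least 2 distinct periods.
Networks can't be placed before period 3, so the schedule must run through at least period 3.
3 works (last occupied period: period 3): for example Logic=period 2; Physics=period 1; Algebra=period 3; Graphics=period 1; Databases=period 2; Networks=period 3.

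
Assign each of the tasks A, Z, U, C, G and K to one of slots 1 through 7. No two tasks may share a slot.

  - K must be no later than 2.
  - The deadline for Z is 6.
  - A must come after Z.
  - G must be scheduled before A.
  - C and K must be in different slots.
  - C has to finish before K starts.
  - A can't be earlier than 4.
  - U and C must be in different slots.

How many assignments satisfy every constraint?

Splitting on A: it can be 5 (4), 6 (12), 7 (24). Listing each branch's schedules as (Z, U, C, G, K):
A=5: (3,6,1,4,2) (3,7,1,4,2) (4,6,1,3,2) (4,7,1,3,2) — 4.
A=6: (3,4,1,5,2) (3,5,1,4,2) (3,7,1,4,2) (3,7,1,5,2) (4,3,1,5,2) (4,5,1,3,2) (4,7,1,3,2) (4,7,1,5,2) (5,3,1,4,2) (5,4,1,3,2) (5,7,1,3,2) (5,7,1,4,2) — 12.
A=7: (3,4,1,5,2) (3,4,1,6,2) (3,5,1,4,2) (3,5,1,6,2) (3,6,1,4,2) (3,6,1,5,2) (4,3,1,5,2) (4,3,1,6,2) (4,5,1,3,2) (4,5,1,6,2) (4,6,1,3,2) (4,6,1,5,2) (5,3,1,4,2) (5,3,1,6,2) (5,4,1,3,2) (5,4,1,6,2) (5,6,1,3,2) (5,6,1,4,2) (6,3,1,4,2) (6,3,1,5,2) (6,4,1,3,2) (6,4,1,5,2) (6,5,1,3,2) (6,5,1,4,2) — 24.
Summing: 4 + 12 + 24 = 40.

40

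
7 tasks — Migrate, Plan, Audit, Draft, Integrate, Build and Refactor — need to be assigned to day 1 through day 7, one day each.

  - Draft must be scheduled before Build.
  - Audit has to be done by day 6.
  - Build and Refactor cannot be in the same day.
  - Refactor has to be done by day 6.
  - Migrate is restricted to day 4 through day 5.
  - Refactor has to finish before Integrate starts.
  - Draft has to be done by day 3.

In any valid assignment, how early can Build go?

day 2

Precedence pushes Build to at least day 2.
Build at day 2 is achievable: Integrate=day 2; Migrate=day 4; Audit=day 1; Plan=day 1; Refactor=day 1; Draft=day 1; Build=day 2.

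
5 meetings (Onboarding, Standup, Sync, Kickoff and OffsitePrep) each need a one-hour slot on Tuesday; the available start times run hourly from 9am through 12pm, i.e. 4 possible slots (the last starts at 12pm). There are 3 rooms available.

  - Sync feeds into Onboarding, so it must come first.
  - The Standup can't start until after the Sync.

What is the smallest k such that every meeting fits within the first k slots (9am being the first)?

The precedence chain requires at least 2 distinct slots.
With at most 3 per slot and 5 meetings, at least 2 slots are needed.
2 works (last occupied slot: 10am): for example Standup -> 10am, Sync -> 9am, OffsitePrep -> 9am, Onboarding -> 10am, Kickoff -> 9am.

2 slots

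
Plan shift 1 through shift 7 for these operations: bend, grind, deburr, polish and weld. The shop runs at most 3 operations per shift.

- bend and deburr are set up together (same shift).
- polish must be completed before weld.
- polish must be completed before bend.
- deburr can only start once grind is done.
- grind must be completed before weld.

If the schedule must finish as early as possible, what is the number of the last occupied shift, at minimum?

The precedence chain requires at least 2 distinct shifts.
With at most 3 per shift and 5 operations, at least 2 shifts are needed.
2 works (last occupied shift: shift 2): for example grind -> shift 1; bend -> shift 2; weld -> shift 2; polish -> shift 1; deburr -> shift 2.

2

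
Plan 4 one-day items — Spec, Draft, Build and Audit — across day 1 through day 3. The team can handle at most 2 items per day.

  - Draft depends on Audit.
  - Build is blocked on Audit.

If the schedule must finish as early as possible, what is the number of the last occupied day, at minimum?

The precedence chain requires at least 2 distinct days.
With at most 2 per day and 4 work items, at least 2 days are needed.
2 works (last occupied day: day 2): for example Spec -> day 1; Draft -> day 2; Audit -> day 1; Build -> day 2.

day 2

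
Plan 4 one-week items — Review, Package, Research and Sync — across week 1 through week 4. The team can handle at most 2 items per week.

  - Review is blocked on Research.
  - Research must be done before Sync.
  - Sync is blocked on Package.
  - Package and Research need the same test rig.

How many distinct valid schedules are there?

Splitting on Review: it can be week 2 (3), week 3 (6), week 4 (8). Listing each branch's schedules as (Package, Research, Sync) by week number:
Review=week 2: (2,1,3) (2,1,4) (3,1,4) — 3.
Review=week 3: (1,2,3) (1,2,4) (2,1,3) (2,1,4) (3,1,4) (3,2,4) — 6.
Review=week 4: (1,2,3) (1,2,4) (1,3,4) (2,1,3) (2,1,4) (2,3,4) (3,1,4) (3,2,4) — 8.
Summing: 3 + 6 + 8 = 17.

17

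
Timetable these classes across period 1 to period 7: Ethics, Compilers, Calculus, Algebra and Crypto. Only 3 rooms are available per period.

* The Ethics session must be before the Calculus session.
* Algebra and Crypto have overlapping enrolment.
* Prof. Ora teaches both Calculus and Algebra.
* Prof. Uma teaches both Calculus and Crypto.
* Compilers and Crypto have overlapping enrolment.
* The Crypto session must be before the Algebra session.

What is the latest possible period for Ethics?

Downstream work caps Ethics at period 6.
Ethics at period 6 is achievable: Crypto in period 1; Calculus in period 7; Algebra in period 2; Ethics in period 6; Compilers in period 2.

period 6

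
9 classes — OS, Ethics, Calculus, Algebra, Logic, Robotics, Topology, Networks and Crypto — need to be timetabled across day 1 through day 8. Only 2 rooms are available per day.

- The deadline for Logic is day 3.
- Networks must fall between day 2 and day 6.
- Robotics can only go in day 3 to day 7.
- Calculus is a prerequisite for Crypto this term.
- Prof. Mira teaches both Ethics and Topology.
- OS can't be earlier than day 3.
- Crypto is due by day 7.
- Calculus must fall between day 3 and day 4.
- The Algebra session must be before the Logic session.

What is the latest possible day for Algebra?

day 2

Downstream work caps Algebra at day 2.
Algebra at day 2 is achievable: Robotics -> day 4; Topology -> day 5; OS -> day 4; Networks -> day 2; Crypto -> day 5; Logic -> day 3; Algebra -> day 2; Calculus -> day 3; Ethics -> day 1.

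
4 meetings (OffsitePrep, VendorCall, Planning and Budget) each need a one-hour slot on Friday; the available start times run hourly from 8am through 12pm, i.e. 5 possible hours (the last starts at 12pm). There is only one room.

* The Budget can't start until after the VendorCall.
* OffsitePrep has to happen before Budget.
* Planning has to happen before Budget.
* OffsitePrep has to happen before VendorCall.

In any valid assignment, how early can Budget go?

11am

Precedence pushes Budget to at least 10am.
Budget at 11am is achievable: VendorCall -> 9am; Budget -> 11am; OffsitePrep -> 8am; Planning -> 10am.
Nothing earlier works — the capacity limit rule out every hour before 11am.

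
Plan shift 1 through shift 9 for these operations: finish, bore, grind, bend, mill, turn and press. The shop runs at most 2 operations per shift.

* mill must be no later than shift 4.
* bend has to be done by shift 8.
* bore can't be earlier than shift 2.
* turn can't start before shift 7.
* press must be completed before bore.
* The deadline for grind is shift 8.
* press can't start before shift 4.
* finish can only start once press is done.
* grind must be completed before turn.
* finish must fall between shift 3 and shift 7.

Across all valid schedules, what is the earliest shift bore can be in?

shift 5

Bore is available from shift 2; precedence pushes bore to at least shift 5.
bore at shift 5 is achievable: finish=shift 5, grind=shift 1, turn=shift 7, mill=shift 1, press=shift 4, bend=shift 2, bore=shift 5.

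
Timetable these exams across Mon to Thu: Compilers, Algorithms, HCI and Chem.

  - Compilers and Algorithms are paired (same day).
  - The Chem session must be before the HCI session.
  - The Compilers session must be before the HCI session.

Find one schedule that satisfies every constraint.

Algorithms in Mon, Compilers in Mon, HCI in Tue, Chem in Mon

Checking: Chem(Mon) before HCI(Tue); Compilers(Mon) before HCI(Tue); Compilers = Algorithms = Mon.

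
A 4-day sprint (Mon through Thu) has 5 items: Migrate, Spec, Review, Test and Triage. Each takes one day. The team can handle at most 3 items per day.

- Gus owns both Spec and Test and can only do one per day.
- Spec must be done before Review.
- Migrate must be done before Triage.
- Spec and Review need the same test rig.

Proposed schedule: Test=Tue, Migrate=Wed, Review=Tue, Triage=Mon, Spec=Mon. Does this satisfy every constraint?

No — it violates: Migrate must be done before Triage

Gus owns both Spec and Test and can only do one per day — holds.
Migrate must be done before Triage — violated.
Spec and Review need the same test rig — holds.
The team can handle at most 3 items per day — holds.
Spec must be done before Review — holds.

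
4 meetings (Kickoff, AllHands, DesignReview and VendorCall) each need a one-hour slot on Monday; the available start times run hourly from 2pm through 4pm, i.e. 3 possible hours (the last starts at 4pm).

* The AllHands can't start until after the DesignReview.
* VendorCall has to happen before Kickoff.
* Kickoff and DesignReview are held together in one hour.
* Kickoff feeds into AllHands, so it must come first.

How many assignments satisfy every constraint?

1

Enumerating: DesignReview -> 3pm; Kickoff -> 3pm; VendorCall -> 2pm; AllHands -> 4pm.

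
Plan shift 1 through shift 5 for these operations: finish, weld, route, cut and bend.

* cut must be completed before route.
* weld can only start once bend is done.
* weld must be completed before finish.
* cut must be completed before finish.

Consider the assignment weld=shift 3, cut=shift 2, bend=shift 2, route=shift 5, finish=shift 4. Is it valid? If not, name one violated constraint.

Yes

cut must be completed before finish — holds.
cut must be completed before route — holds.
weld must be completed before finish — holds.
weld can only start once bend is done — holds.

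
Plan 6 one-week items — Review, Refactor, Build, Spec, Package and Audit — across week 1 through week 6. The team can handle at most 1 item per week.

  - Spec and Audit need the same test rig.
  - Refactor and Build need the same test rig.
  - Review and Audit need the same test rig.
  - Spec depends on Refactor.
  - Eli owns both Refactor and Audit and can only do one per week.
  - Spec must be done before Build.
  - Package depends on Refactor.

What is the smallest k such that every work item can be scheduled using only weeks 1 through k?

6 weeks

The precedence chain requires at least 3 distinct weeks.
With at most 1 per week and 6 work items, at least 6 weeks are needed.
6 works (last occupied week: week 6): for example Review in week 5, Package in week 4, Audit in week 6, Refactor in week 1, Build in week 3, Spec in week 2.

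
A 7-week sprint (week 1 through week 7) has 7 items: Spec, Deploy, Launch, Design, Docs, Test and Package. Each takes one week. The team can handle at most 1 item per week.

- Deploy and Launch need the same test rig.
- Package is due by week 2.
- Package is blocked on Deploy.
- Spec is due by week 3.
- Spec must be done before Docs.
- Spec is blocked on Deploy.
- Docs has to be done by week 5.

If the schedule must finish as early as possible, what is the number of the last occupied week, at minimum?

7

The precedence chain requires at least 3 distinct weeks.
With at most 1 per week and 7 tasks, at least 7 weeks are needed.
7 works (last occupied week: week 7): for example Package=week 2, Test=week 7, Spec=week 3, Launch=week 5, Design=week 6, Deploy=week 1, Docs=week 4.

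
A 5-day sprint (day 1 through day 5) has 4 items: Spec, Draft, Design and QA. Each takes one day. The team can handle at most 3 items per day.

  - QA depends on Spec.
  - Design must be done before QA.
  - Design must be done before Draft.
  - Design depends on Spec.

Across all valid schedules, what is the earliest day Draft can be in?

day 3

Precedence pushes Draft to at least day 3.
Draft at day 3 is achievable: Spec=day 1, QA=day 3, Design=day 2, Draft=day 3.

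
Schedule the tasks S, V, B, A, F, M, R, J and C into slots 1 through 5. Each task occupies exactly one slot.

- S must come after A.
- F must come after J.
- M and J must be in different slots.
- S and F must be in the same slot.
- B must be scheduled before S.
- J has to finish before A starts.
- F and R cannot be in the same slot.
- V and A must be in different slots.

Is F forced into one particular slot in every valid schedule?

No

F can be 3 (e.g. A -> 2, V -> 1, M -> 2, B -> 1, S -> 3, R -> 1, F -> 3, J -> 1, C -> 1) or 4 (e.g. B=1, S=4, F=4, M=2, R=1, J=1, V=1, C=1, A=2).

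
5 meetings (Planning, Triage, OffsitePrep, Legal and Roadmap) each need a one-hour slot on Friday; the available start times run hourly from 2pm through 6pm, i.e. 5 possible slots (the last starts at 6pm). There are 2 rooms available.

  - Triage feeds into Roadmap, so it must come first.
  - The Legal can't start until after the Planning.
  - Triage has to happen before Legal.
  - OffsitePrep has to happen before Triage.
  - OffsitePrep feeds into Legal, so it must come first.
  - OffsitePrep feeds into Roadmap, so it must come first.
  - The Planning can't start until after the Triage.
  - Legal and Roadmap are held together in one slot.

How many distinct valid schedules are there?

Splitting on Planning: it can be 4pm (2), 5pm (3). Listing each branch's schedules as (Triage, OffsitePrep, Legal, Roadmap):
Planning=4pm: (3pm,2pm,5pm,5pm) (3pm,2pm,6pm,6pm) — 2.
Planning=5pm: (3pm,2pm,6pm,6pm) (4pm,2pm,6pm,6pm) (4pm,3pm,6pm,6pm) — 3.
Summing: 2 + 3 = 5.

5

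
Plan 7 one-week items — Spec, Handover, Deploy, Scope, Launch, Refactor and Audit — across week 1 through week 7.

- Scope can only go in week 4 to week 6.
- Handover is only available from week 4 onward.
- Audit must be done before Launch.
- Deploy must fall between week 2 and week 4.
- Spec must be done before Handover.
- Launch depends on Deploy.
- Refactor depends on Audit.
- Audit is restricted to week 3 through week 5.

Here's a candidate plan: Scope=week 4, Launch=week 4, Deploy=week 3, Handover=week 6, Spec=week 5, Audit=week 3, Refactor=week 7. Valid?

Refactor depends on Audit — holds.
Handover is only available from week 4 onward — holds.
Deploy must fall between week 2 and week 4 — holds.
Audit must be done before Launch — holds.
Audit is restricted to week 3 through week 5 — holds.
Spec must be done before Handover — holds.
Launch depends on Deploy — holds.
Scope can only go in week 4 to week 6 — holds.

Yes, all constraints hold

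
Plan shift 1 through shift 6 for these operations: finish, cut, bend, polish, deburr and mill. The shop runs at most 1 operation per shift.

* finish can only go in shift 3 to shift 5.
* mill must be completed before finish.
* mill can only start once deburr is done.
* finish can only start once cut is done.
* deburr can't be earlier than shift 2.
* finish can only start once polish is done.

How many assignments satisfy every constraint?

Splitting on cut: it can be shift 1 (3), shift 2 (1), shift 3 (1), shift 4 (1). Listing each branch's schedules as (finish, bend, polish, deburr, mill) by shift number:
cut=shift 1: (5,6,2,3,4) (5,6,3,2,4) (5,6,4,2,3) — 3.
cut=shift 2: (5,6,1,3,4) — 1.
cut=shift 3: (5,6,1,2,4) — 1.
cut=shift 4: (5,6,1,2,3) — 1.
Summing: 3 + 1 + 1 + 1 = 6.

6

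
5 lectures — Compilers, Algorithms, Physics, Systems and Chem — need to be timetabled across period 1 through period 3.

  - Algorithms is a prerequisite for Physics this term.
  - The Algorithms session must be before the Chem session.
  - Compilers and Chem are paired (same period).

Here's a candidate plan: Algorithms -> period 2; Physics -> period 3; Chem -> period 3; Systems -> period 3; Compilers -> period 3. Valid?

The Algorithms session must be before the Chem session — holds.
Compilers and Chem are paired (same period) — holds.
Algorithms is a prerequisite for Physics this term — holds.

Yes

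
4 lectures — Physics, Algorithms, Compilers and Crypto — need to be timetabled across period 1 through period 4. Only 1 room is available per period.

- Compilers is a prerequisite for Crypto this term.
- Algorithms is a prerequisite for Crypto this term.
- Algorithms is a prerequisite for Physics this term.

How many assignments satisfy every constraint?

5

Splitting on Physics: it can be period 2 (1), period 3 (2), period 4 (2). Listing each branch's schedules as (Algorithms, Compilers, Crypto) by period number:
Physics=period 2: (1,3,4) — 1.
Physics=period 3: (1,2,4) (2,1,4) — 2.
Physics=period 4: (1,2,3) (2,1,3) — 2.
Summing: 1 + 2 + 2 = 5.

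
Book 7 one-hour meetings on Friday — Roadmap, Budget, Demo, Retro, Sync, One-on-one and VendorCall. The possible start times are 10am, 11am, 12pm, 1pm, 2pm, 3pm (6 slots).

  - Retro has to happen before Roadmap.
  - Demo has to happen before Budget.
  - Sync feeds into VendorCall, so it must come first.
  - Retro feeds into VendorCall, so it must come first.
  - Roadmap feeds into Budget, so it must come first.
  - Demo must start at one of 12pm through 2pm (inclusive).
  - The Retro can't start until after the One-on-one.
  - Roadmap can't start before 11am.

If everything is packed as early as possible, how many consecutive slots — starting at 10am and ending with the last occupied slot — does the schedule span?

The precedence chain requires at least 4 distinct slots.
4 works (last occupied slot: 1pm): for example Roadmap -> 12pm; Demo -> 12pm; Budget -> 1pm; Retro -> 11am; VendorCall -> 12pm; One-on-one -> 10am; Sync -> 10am.

4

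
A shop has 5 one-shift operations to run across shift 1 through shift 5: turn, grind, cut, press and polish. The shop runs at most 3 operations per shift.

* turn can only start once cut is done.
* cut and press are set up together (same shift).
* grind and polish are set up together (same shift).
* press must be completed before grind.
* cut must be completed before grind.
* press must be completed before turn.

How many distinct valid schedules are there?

Splitting on turn: it can be shift 2 (4), shift 3 (7), shift 4 (9), shift 5 (10). Listing each branch's schedules as (grind, cut, press, polish) by shift number:
turn=shift 2: (2,1,1,2) (3,1,1,3) (4,1,1,4) (5,1,1,5) — 4.
turn=shift 3: (2,1,1,2) (3,1,1,3) (3,2,2,3) (4,1,1,4) (4,2,2,4) (5,1,1,5) (5,2,2,5) — 7.
turn=shift 4: (2,1,1,2) (3,1,1,3) (3,2,2,3) (4,1,1,4) (4,2,2,4) (4,3,3,4) (5,1,1,5) (5,2,2,5) (5,3,3,5) — 9.
turn=shift 5: (2,1,1,2) (3,1,1,3) (3,2,2,3) (4,1,1,4) (4,2,2,4) (4,3,3,4) (5,1,1,5) (5,2,2,5) (5,3,3,5) (5,4,4,5) — 10.
Summing: 4 + 7 + 9 + 10 = 30.

30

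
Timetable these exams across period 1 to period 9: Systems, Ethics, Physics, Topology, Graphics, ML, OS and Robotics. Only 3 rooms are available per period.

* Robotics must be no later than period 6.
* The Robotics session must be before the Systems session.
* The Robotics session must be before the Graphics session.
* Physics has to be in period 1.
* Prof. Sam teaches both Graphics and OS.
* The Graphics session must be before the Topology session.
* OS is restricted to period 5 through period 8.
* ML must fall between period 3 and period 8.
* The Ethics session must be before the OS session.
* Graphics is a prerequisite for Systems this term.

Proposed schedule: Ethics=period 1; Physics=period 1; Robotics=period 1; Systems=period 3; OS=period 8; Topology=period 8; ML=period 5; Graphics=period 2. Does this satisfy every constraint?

Yes, all constraints hold

OS is restricted to period 5 through period 8 — holds.
The Robotics session must be before the Graphics session — holds.
The Graphics session must be before the Topology session — holds.
The Ethics session must be before the OS session — holds.
The Robotics session must be before the Systems session — holds.
Robotics must be no later than period 6 — holds.
Prof. Sam teaches both Graphics and OS — holds.
Only 3 rooms are available per period — holds.
Physics has to be in period 1 — holds.
ML must fall between period 3 and period 8 — holds.
Graphics is a prerequisite for Systems this term — holds.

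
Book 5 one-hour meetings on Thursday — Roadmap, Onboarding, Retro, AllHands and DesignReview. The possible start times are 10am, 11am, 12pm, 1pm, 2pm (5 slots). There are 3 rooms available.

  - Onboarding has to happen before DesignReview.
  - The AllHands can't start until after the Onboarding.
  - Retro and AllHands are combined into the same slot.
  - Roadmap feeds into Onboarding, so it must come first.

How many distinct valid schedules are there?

20

Splitting on Roadmap: it can be 10am (14), 11am (5), 12pm (1). Listing each branch's schedules as (Onboarding, Retro, AllHands, DesignReview):
Roadmap=10am: (11am,12pm,12pm,12pm) (11am,12pm,12pm,1pm) (11am,12pm,12pm,2pm) (11am,1pm,1pm,12pm) (11am,1pm,1pm,1pm) (11am,1pm,1pm,2pm) (11am,2pm,2pm,12pm) (11am,2pm,2pm,1pm) (11am,2pm,2pm,2pm) (12pm,1pm,1pm,1pm) (12pm,1pm,1pm,2pm) (12pm,2pm,2pm,1pm) (12pm,2pm,2pm,2pm) (1pm,2pm,2pm,2pm) — 14.
Roadmap=11am: (12pm,1pm,1pm,1pm) (12pm,1pm,1pm,2pm) (12pm,2pm,2pm,1pm) (12pm,2pm,2pm,2pm) (1pm,2pm,2pm,2pm) — 5.
Roadmap=12pm: (1pm,2pm,2pm,2pm) — 1.
Summing: 14 + 5 + 1 = 20.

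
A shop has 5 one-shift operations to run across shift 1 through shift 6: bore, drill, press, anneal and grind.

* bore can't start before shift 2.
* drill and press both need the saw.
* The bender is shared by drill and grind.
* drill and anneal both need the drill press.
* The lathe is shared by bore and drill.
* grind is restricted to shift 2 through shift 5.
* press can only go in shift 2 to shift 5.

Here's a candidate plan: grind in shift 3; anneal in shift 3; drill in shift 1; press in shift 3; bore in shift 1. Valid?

Invalid. bore can't start before shift 2.

press can only go in shift 2 to shift 5 — holds.
The bender is shared by drill and grind — holds.
grind is restricted to shift 2 through shift 5 — holds.
drill and press both need the saw — holds.
The lathe is shared by bore and drill — violated.
bore can't start before shift 2 — violated.
drill and anneal both need the drill press — holds.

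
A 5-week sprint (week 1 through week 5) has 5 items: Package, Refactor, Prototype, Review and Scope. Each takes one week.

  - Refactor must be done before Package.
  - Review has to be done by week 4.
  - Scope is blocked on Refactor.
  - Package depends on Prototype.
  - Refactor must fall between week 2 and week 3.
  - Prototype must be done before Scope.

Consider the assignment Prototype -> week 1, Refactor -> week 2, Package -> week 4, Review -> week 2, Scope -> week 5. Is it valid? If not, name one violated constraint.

Package depends on Prototype — holds.
Refactor must be done before Package — holds.
Refactor must fall between week 2 and week 3 — holds.
Prototype must be done before Scope — holds.
Scope is blocked on Refactor — holds.
Review has to be done by week 4 — holds.

Yes, all constraints hold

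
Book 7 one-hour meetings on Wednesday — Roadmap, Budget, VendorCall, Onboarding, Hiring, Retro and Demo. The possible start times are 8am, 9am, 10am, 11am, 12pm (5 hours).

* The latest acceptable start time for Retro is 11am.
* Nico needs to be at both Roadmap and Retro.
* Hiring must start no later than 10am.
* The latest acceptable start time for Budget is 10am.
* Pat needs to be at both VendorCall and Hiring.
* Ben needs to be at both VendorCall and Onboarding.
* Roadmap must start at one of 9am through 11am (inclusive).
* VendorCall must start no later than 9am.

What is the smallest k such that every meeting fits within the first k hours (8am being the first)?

2 hours

Roadmap can't be placed before 9am — that is hour 2 counting from 8am — so the schedule must run through at least 2 hours.
2 works (last occupied hour: 9am): for example Demo in 8am, Roadmap in 9am, Retro in 8am, VendorCall in 8am, Hiring in 9am, Budget in 8am, Onboarding in 9am.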